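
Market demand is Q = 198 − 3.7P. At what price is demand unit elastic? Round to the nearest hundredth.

26.76

For linear demand Q = a − bP, E = −bP/(a − bP). |E| = 1 ⇒ bP = a − bP ⇒ P = a/(2b).
P = 198/(2·3.7) ≈ 26.76.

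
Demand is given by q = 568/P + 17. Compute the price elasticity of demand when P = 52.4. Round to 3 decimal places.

-0.389

At P = 52.4, q = 27.8397.
dq/dP = −568/P² = −0.2069.
Point elasticity E = (dq/dP)·(P/q) = -0.2069 × 52.4/27.8397 ≈ -0.389.
|E| < 1, so demand is inelastic at this price.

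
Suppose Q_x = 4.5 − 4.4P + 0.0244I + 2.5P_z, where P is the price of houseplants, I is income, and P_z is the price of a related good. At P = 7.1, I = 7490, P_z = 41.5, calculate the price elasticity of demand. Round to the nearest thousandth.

At the given point, Q_x = 4.5 − 4.4(7.1) + 0.0244(7490) + 2.5(41.5) = 4.5 − 31.24 + 182.756 + 103.75 = 259.766.
∂Q_x/∂P = −4.4, so E_p = (−4.4)·(7.1/259.766) ≈ -0.120.
|E_p| < 1: demand is inelastic.

-0.120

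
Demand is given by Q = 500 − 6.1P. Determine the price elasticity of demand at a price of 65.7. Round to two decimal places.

-4.04

At P = 65.7, Q = 99.23.
dQ/dP = −6.1.
Point elasticity E = (dQ/dP)·(P/Q) = -6.1 × 65.7/99.23 ≈ -4.04.
|E| > 1, so demand is elastic at this price.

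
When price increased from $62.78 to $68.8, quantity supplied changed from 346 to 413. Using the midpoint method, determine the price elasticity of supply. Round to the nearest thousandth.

%Δq = (413 − 346)/[(346 + 413)/2] = 67/379.5 ≈ 0.1765.
%Δp = (68.8 − 62.78)/[(62.78 + 68.8)/2] = 6.02/65.79 ≈ 0.0915.
Arc elasticity E = %Δq/%Δp ≈ 0.1765/0.0915 ≈ 1.929.
|E| > 1: supply is elastic over this range.

1.929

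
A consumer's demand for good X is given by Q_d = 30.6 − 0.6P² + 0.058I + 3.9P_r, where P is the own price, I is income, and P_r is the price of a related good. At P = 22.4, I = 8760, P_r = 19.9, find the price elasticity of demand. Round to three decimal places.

At the given point, Q_d = 30.6 − 0.6(22.4)² + 0.058(8760) + 3.9(19.9) = 30.6 − 301.056 + 508.08 + 77.61 = 315.234.
∂Q_d/∂P = −2·0.6·P = -26.88, so E_p = -26.88·(22.4/315.234) ≈ -1.910.
|E_p| > 1: demand is elastic.

-1.910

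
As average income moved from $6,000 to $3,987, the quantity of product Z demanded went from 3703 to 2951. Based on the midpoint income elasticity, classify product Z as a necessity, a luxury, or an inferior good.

necessity

%ΔQ = (2951 − 3703)/[(3703+2951)/2] = -752/3327 ≈ -0.2260.
%ΔI = (3,987 − 6,000)/[(6,000+3,987)/2] = -2013/4993.5 ≈ -0.4031.
E_I = %ΔQ/%ΔI ≈ 0.561.
E_I ∈ (0,1): normal good (necessity).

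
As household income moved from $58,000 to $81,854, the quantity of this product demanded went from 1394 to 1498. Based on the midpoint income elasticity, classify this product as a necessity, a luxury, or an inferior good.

necessity

%ΔQ = (1498 − 1394)/[(1394+1498)/2] = 104/1446 ≈ 0.0719.
%ΔI = (81,854 − 58,000)/[(58,000+81,854)/2] = 23854/69927 ≈ 0.3411.
E_I = %ΔQ/%ΔI ≈ 0.211.
E_I ∈ (0,1): normal good (necessity).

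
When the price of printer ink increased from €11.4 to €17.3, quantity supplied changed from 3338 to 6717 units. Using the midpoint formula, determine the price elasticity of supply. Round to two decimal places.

1.63

%Δq = (6717 − 3338)/[(3338 + 6717)/2] = 3379/5027.5 ≈ 0.6721.
%Δp = (17.3 − 11.4)/[(11.4 + 17.3)/2] = 5.9/14.35 ≈ 0.4111.
Arc elasticity E = %Δq/%Δp ≈ 0.6721/0.4111 ≈ 1.63.
|E| > 1: supply is elastic over this range.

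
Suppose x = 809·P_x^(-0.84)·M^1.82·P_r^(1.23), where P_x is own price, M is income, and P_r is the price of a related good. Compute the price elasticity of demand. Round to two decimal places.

-0.84

For a Cobb–Douglas (constant-elasticity) form x = A·P_x^α·…, the elasticity with respect to P_x equals the exponent α at every point.
Here the exponent on P_x is -0.84, so the price elasticity of demand is -0.84.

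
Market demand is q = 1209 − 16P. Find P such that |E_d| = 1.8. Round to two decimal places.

48.58

Set −bP/(a − bP) = −1.8 ⇒ bP = 1.8(a − bP) ⇒ bP(1+1.8) = 1.8·a.
P = 1.8·1209/(16·2.8) ≈ 48.58.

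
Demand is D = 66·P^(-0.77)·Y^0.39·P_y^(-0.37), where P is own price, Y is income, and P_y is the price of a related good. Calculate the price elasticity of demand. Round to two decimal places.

For a Cobb–Douglas (constant-elasticity) form D = A·P^α·…, the elasticity with respect to P equals the exponent α at every point.
Here the exponent on P is -0.77, so the price elasticity of demand is -0.77.

-0.77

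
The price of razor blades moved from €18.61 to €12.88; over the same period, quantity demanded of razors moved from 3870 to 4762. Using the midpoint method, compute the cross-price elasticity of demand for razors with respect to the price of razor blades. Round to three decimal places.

%ΔQ_x = (4762 − 3870)/[(3870+4762)/2] = 892/4316 ≈ 0.2067.
%ΔP_y = (12.88 − 18.61)/[(18.61+12.88)/2] ≈ -0.3639.
E_xy = 0.2067/-0.3639 ≈ -0.568.
E_xy < 0, so razors and razor blades are complements.

-0.568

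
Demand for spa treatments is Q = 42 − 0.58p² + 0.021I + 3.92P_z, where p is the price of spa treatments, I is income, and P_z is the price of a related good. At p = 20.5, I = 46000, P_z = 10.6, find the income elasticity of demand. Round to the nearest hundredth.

Substituting, Q = 42 − 0.58(20.5)² + 0.021(46000) + 3.92(10.6) = 42 − 243.745 + 966 + 41.552 = 805.807.
∂Q/∂I = +0.021, so E_I = 0.021·(46000/805.807) ≈ 1.20.
E_I > 1: normal good (luxury).

1.20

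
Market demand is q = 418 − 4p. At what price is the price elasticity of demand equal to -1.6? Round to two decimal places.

64.31

Set −bp/(a − bp) = −1.6 ⇒ bp = 1.6(a − bp) ⇒ bp(1+1.6) = 1.6·a.
p = 1.6·418/(4·2.6) ≈ 64.31.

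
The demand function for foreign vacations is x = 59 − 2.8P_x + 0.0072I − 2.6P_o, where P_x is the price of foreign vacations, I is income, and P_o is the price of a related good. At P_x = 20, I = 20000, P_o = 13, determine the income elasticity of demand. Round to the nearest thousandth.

1.272

x = 59 − 2.8(20) + 0.0072(20000) − 2.6(13) = 59 − 56 + 144 − 33.8 = 113.2.
∂x/∂I = +0.0072, so E_I = 0.0072·(20000/113.2) ≈ 1.272.
E_I > 1: normal good (luxury).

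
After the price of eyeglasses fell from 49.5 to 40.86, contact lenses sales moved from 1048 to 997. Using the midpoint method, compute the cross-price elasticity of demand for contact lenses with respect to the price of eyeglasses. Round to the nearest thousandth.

0.261

%ΔQ_x = (997 − 1048)/[(1048+997)/2] = -51/1022.5 ≈ -0.0499.
%ΔP_y = (40.86 − 49.5)/[(49.5+40.86)/2] ≈ -0.1912.
E_xy = -0.0499/-0.1912 ≈ 0.261.
E_xy > 0, so contact lenses and eyeglasses are substitutes.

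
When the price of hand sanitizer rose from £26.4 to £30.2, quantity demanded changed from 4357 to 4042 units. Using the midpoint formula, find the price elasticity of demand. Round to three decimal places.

-0.559

%ΔQ = (4042 − 4357)/[(4357 + 4042)/2] = -315/4199.5 ≈ -0.0750.
%ΔP = (30.2 − 26.4)/[(26.4 + 30.2)/2] = 3.8/28.3 ≈ 0.1343.
Arc elasticity E = %ΔQ/%ΔP ≈ -0.0750/0.1343 ≈ -0.559.
|E| < 1: demand is inelastic over this range.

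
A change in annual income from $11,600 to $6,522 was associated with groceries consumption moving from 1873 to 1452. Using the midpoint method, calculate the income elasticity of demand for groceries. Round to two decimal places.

0.45

%ΔQ = (1452 − 1873)/[(1873+1452)/2] = -421/1662.5 ≈ -0.2532.
%ΔM = (6,522 − 11,600)/[(11,600+6,522)/2] = -5078/9061 ≈ -0.5604.
E_I = %ΔQ/%ΔM ≈ 0.45.
E_I ∈ (0,1): normal good (necessity).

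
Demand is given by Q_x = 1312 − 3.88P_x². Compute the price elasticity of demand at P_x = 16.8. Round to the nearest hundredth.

-10.10

At P_x = 16.8, Q_x = 216.9088.
dQ_x/dP_x = −2·3.88·P_x = −130.368.
Point elasticity E = (dQ_x/dP_x)·(P_x/Q_x) = -130.368 × 16.8/216.9088 ≈ -10.10.
|E| > 1, so demand is elastic at this price.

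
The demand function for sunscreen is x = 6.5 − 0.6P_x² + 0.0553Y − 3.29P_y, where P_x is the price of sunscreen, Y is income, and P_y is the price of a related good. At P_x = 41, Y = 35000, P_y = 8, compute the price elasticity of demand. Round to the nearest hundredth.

-2.22

Evaluating quantity at (P_x, Y, P_y) gives x = 6.5 − 0.6(41)² + 0.0553(35000) − 3.29(8) = 6.5 − 1008.6 + 1935.5 − 26.32 = 907.08.
∂x/∂P_x = −2·0.6·P_x = -49.2, so E_p = -49.2·(41/907.08) ≈ -2.22.
|E_p| > 1: demand is elastic.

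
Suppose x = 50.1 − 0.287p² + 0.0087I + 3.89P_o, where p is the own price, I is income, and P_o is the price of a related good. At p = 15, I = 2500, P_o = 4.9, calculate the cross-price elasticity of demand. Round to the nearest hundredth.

0.72

Evaluating quantity at (p, I, P_o) gives x = 50.1 − 0.287(15)² + 0.0087(2500) + 3.89(4.9) = 50.1 − 64.575 + 21.75 + 19.061 = 26.336.
∂x/∂P_o = +3.89, so E_xy = 3.89·(4.9/26.336) ≈ 0.72.
E_xy > 0: the goods are substitutes.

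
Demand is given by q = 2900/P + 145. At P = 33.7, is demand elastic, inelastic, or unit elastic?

inelastic

At P = 33.7, q = 231.0534.
dq/dP = −2900/P² = −2.5535.
Point elasticity E = (dq/dP)·(P/q) = -2.5535 × 33.7/231.0534 ≈ -0.372.
|E| ≈ 0.372 < 1, so demand is inelastic.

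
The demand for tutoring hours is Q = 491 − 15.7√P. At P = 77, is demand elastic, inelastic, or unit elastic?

inelastic

At P = 77, Q = 353.2331.
dQ/dP = −15.7/(2√P) = −15.7/(2·8.775).
Point elasticity E = (dQ/dP)·(P/Q) = -0.8946 × 77/353.2331 ≈ -0.195.
|E| ≈ 0.195 < 1, so demand is inelastic.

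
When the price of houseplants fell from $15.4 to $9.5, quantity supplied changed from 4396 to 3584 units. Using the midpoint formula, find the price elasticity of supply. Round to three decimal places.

%Δq = (3584 − 4396)/[(4396 + 3584)/2] = -812/3990 ≈ -0.2035.
%Δp = (9.5 − 15.4)/[(15.4 + 9.5)/2] = -5.9/12.45 ≈ -0.4739.
Arc elasticity E = %Δq/%Δp ≈ -0.2035/-0.4739 ≈ 0.429.
|E| < 1: supply is inelastic over this range.

0.429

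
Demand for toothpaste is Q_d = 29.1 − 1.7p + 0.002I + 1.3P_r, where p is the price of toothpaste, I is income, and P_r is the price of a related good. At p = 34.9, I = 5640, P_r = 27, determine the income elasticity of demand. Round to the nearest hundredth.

0.70

Evaluating quantity at (p, I, P_r) gives Q_d = 29.1 − 1.7(34.9) + 0.002(5640) + 1.3(27) = 29.1 − 59.33 + 11.28 + 35.1 = 16.15.
∂Q_d/∂I = +0.002, so E_I = 0.002·(5640/16.15) ≈ 0.70.
E_I ∈ (0,1): normal good (necessity).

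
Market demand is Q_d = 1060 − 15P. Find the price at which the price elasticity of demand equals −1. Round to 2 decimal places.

For linear demand Q_d = a − bP, E = −bP/(a − bP). |E| = 1 ⇒ bP = a − bP ⇒ P = a/(2b).
P = 1060/(2·15) ≈ 35.33.

35.33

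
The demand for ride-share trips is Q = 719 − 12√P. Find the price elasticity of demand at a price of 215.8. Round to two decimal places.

At P = 215.8, Q = 542.7184.
dQ/dP = −12/(2√P) = −12/(2·14.6901).
Point elasticity E = (dQ/dP)·(P/Q) = -0.4084 × 215.8/542.7184 ≈ -0.16.
|E| < 1, so demand is inelastic at this price.

-0.16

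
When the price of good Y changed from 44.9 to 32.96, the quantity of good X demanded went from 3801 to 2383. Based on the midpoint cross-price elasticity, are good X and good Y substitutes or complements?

substitutes

%ΔQ_x = (2383 − 3801)/[(3801+2383)/2] = -1418/3092 ≈ -0.4586.
%ΔP_y = (32.96 − 44.9)/[(44.9+32.96)/2] ≈ -0.3067.
E_xy = -0.4586/-0.3067 ≈ 1.495.
E_xy > 0, so the goods are substitutes.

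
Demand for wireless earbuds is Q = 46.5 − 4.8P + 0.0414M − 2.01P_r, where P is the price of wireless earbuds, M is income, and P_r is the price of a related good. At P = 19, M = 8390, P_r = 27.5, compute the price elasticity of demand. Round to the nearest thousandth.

-0.369

At the given point, Q = 46.5 − 4.8(19) + 0.0414(8390) − 2.01(27.5) = 46.5 − 91.2 + 347.346 − 55.275 = 247.371.
∂Q/∂P = −4.8, so E_p = (−4.8)·(19/247.371) ≈ -0.369.
|E_p| < 1: demand is inelastic.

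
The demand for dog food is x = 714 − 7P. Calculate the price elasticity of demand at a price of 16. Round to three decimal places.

-0.186

At P = 16, x = 602.
dx/dP = −7.
Point elasticity E = (dx/dP)·(P/x) = -7 × 16/602 ≈ -0.186.
|E| < 1, so demand is inelastic at this price.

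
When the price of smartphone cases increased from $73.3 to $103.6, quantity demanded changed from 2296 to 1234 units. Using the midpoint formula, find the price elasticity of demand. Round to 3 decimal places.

-1.756

%ΔQ = (1234 − 2296)/[(2296 + 1234)/2] = -1062/1765 ≈ -0.6017.
%ΔP = (103.6 − 73.3)/[(73.3 + 103.6)/2] = 30.3/88.45 ≈ 0.3426.
Arc elasticity E = %ΔQ/%ΔP ≈ -0.6017/0.3426 ≈ -1.756.
|E| > 1: demand is elastic over this range.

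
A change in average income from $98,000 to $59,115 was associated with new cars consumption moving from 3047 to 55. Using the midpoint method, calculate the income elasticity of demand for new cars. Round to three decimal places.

%ΔQ = (55 − 3047)/[(3047+55)/2] = -2992/1551 ≈ -1.9291.
%ΔY = (59,115 − 98,000)/[(98,000+59,115)/2] = -38885/78557.5 ≈ -0.4950.
E_I = %ΔQ/%ΔY ≈ 3.897.
E_I > 1: normal good (luxury).

3.897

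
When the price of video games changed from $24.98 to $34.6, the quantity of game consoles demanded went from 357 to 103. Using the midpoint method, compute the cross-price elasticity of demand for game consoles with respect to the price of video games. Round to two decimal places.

%ΔQ_x = (103 − 357)/[(357+103)/2] = -254/230 ≈ -1.1043.
%ΔP_y = (34.6 − 24.98)/[(24.98+34.6)/2] ≈ 0.3229.
E_xy = -1.1043/0.3229 ≈ -3.42.
E_xy < 0, so game consoles and video games are complements.

-3.42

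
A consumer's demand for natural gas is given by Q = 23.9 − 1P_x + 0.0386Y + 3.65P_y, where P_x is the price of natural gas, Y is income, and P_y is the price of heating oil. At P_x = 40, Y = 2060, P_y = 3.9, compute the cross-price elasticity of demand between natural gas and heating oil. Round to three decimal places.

Q = 23.9 − 1(40) + 0.0386(2060) + 3.65(3.9) = 23.9 − 40 + 79.516 + 14.235 = 77.651.
∂Q/∂P_y = +3.65, so E_xy = 3.65·(3.9/77.651) ≈ 0.183.
E_xy > 0: the goods are substitutes.

0.183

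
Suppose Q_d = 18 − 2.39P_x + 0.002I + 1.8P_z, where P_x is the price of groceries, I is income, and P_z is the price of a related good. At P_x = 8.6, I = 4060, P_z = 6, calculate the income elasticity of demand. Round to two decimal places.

Q_d = 18 − 2.39(8.6) + 0.002(4060) + 1.8(6) = 18 − 20.554 + 8.12 + 10.8 = 16.366.
∂Q_d/∂I = +0.002, so E_I = 0.002·(4060/16.366) ≈ 0.50.
E_I ∈ (0,1): normal good (necessity).

0.50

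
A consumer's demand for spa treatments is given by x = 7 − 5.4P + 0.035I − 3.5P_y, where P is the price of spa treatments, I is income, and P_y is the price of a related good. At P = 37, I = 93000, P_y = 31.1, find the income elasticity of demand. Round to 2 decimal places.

Evaluating quantity at (P, I, P_y) gives x = 7 − 5.4(37) + 0.035(93000) − 3.5(31.1) = 7 − 199.8 + 3255 − 108.85 = 2953.35.
∂x/∂I = +0.035, so E_I = 0.035·(93000/2953.35) ≈ 1.10.
E_I > 1: normal good (luxury).

1.10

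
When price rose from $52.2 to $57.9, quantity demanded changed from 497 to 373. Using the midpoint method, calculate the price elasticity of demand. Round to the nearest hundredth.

%Δq = (373 − 497)/[(497 + 373)/2] = -124/435 ≈ -0.2851.
%Δp = (57.9 − 52.2)/[(52.2 + 57.9)/2] = 5.7/55.05 ≈ 0.1035.
Arc elasticity E = %Δq/%Δp ≈ -0.2851/0.1035 ≈ -2.75.
|E| > 1: demand is elastic over this range.

-2.75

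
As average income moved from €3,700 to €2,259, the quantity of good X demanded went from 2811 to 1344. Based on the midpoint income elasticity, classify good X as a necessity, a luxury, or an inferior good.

%ΔQ = (1344 − 2811)/[(2811+1344)/2] = -1467/2077.5 ≈ -0.7061.
%ΔY = (2,259 − 3,700)/[(3,700+2,259)/2] = -1441/2979.5 ≈ -0.4836.
E_I = %ΔQ/%ΔY ≈ 1.460.
E_I > 1: normal good (luxury).

luxury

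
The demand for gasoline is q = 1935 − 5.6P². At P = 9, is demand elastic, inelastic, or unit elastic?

inelastic

At P = 9, q = 1481.4.
dq/dP = −2·5.6·P = −100.8.
Point elasticity E = (dq/dP)·(P/q) = -100.8 × 9/1481.4 ≈ -0.612.
|E| ≈ 0.612 < 1, so demand is inelastic.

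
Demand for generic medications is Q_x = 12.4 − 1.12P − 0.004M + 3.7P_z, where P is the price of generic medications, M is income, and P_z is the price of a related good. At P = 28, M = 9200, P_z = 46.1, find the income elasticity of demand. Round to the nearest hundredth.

Evaluating quantity at (P, M, P_z) gives Q_x = 12.4 − 1.12(28) − 0.004(9200) + 3.7(46.1) = 12.4 − 31.36 − 36.8 + 170.57 = 114.81.
∂Q_x/∂M = −0.004, so E_I = -0.004·(9200/114.81) ≈ -0.32.
E_I < 0: inferior good.

-0.32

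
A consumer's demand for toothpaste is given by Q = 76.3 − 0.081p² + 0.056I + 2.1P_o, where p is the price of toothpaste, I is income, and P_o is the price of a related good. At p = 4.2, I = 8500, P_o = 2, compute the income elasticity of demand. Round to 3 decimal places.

0.858

Evaluating quantity at (p, I, P_o) gives Q = 76.3 − 0.081(4.2)² + 0.056(8500) + 2.1(2) = 76.3 − 1.4288 + 476 + 4.2 = 555.0712.
∂Q/∂I = +0.056, so E_I = 0.056·(8500/555.0712) ≈ 0.858.
E_I ∈ (0,1): normal good (necessity).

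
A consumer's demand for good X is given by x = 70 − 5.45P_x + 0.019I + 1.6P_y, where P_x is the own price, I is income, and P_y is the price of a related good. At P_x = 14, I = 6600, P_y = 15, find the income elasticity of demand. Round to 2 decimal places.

Evaluating quantity at (P_x, I, P_y) gives x = 70 − 5.45(14) + 0.019(6600) + 1.6(15) = 70 − 76.3 + 125.4 + 24 = 143.1.
∂x/∂I = +0.019, so E_I = 0.019·(6600/143.1) ≈ 0.88.
E_I ∈ (0,1): normal good (necessity).

0.88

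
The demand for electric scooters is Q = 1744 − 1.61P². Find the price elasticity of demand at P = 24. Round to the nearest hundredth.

At P = 24, Q = 816.64.
dQ/dP = −2·1.61·P = −77.28.
Point elasticity E = (dQ/dP)·(P/Q) = -77.28 × 24/816.64 ≈ -2.27.
|E| > 1, so demand is elastic at this price.

-2.27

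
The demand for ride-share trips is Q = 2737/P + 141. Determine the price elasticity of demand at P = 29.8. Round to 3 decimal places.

At P = 29.8, Q = 232.8456.
dQ/dP = −2737/P² = −3.0821.
Point elasticity E = (dQ/dP)·(P/Q) = -3.0821 × 29.8/232.8456 ≈ -0.394.
|E| < 1, so demand is inelastic at this price.

-0.394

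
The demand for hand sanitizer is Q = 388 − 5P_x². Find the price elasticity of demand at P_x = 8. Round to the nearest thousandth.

At P_x = 8, Q = 68.
dQ/dP_x = −2·5·P_x = −80.
Point elasticity E = (dQ/dP_x)·(P_x/Q) = -80 × 8/68 ≈ -9.412.
|E| > 1, so demand is elastic at this price.

-9.412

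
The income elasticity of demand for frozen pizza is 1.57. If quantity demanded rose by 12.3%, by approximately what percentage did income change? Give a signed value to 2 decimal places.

7.83

%ΔQ ≈ E × %ΔI ⇒ %ΔI = %ΔQ / E = (12.3%)/(1.57) ≈ 7.83%.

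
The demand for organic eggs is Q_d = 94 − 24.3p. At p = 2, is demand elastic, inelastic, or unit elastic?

At p = 2, Q_d = 45.4.
dQ_d/dp = −24.3.
Point elasticity E = (dQ_d/dp)·(p/Q_d) = -24.3 × 2/45.4 ≈ -1.070.
|E| ≈ 1.070 > 1, so demand is elastic.

elastic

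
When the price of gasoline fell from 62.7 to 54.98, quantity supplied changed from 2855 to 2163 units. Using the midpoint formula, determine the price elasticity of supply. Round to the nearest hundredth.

%ΔQ = (2163 − 2855)/[(2855 + 2163)/2] = -692/2509 ≈ -0.2758.
%Δp = (54.98 − 62.7)/[(62.7 + 54.98)/2] = -7.72/58.84 ≈ -0.1312.
Arc elasticity E = %ΔQ/%Δp ≈ -0.2758/-0.1312 ≈ 2.10.
|E| > 1: supply is elastic over this range.

2.10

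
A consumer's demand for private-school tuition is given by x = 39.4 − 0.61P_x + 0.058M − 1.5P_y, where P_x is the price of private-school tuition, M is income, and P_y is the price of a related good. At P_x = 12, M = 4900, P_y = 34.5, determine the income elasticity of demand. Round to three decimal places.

x = 39.4 − 0.61(12) + 0.058(4900) − 1.5(34.5) = 39.4 − 7.32 + 284.2 − 51.75 = 264.53.
∂x/∂M = +0.058, so E_I = 0.058·(4900/264.53) ≈ 1.074.
E_I > 1: normal good (luxury).

1.074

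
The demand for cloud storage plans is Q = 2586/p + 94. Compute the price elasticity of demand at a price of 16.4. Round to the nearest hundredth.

-0.63

At p = 16.4, Q = 251.6829.
dQ/dp = −2586/p² = −9.6148.
Point elasticity E = (dQ/dp)·(p/Q) = -9.6148 × 16.4/251.6829 ≈ -0.63.
|E| < 1, so demand is inelastic at this price.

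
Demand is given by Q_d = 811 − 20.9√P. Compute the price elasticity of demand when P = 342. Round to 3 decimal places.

At P = 342, Q_d = 424.4912.
dQ_d/dP = −20.9/(2√P) = −20.9/(2·18.4932).
Point elasticity E = (dQ_d/dP)·(P/Q_d) = -0.5651 × 342/424.4912 ≈ -0.455.
|E| < 1, so demand is inelastic at this price.

-0.455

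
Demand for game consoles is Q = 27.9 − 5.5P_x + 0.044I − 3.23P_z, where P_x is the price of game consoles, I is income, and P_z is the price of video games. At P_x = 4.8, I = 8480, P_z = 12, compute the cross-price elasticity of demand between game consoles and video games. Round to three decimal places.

Q = 27.9 − 5.5(4.8) + 0.044(8480) − 3.23(12) = 27.9 − 26.4 + 373.12 − 38.76 = 335.86.
∂Q/∂P_z = −3.23, so E_xy = -3.23·(12/335.86) ≈ -0.115.
E_xy < 0: the goods are complements.

-0.115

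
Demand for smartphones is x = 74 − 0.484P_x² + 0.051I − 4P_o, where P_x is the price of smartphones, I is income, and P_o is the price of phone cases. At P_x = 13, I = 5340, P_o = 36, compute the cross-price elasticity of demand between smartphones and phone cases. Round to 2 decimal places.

Substituting, x = 74 − 0.484(13)² + 0.051(5340) − 4(36) = 74 − 81.796 + 272.34 − 144 = 120.544.
∂x/∂P_o = −4, so E_xy = -4·(36/120.544) ≈ -1.19.
E_xy < 0: the goods are complements.

-1.19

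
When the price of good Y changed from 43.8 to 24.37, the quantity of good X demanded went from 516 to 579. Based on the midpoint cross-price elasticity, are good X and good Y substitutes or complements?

complements

%ΔQ_x = (579 − 516)/[(516+579)/2] = 63/547.5 ≈ 0.1151.
%ΔP_y = (24.37 − 43.8)/[(43.8+24.37)/2] ≈ -0.5700.
E_xy = 0.1151/-0.5700 ≈ -0.202.
E_xy < 0, so the goods are complements.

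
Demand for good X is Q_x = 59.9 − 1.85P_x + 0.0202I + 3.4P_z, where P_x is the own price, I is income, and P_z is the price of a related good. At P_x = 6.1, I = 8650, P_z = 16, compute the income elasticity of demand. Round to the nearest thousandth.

First evaluate Q_x: 59.9 − 1.85(6.1) + 0.0202(8650) + 3.4(16) = 59.9 − 11.285 + 174.73 + 54.4 = 277.745.
∂Q_x/∂I = +0.0202, so E_I = 0.0202·(8650/277.745) ≈ 0.629.
E_I ∈ (0,1): normal good (necessity).

0.629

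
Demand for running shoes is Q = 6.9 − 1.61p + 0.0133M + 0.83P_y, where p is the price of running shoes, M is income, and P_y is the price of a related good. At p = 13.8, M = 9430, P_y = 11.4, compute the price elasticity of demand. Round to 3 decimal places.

-0.186

Q = 6.9 − 1.61(13.8) + 0.0133(9430) + 0.83(11.4) = 6.9 − 22.218 + 125.419 + 9.462 = 119.563.
∂Q/∂p = −1.61, so E_p = (−1.61)·(13.8/119.563) ≈ -0.186.
|E_p| < 1: demand is inelastic.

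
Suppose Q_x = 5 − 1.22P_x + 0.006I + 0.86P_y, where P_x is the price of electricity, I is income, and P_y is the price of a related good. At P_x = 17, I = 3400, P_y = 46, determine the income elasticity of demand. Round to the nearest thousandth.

At the given point, Q_x = 5 − 1.22(17) + 0.006(3400) + 0.86(46) = 5 − 20.74 + 20.4 + 39.56 = 44.22.
∂Q_x/∂I = +0.006, so E_I = 0.006·(3400/44.22) ≈ 0.461.
E_I ∈ (0,1): normal good (necessity).

0.461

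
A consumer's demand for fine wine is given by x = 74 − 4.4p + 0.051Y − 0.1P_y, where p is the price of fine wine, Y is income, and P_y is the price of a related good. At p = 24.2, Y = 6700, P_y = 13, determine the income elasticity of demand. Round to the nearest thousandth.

1.110

At the given point, x = 74 − 4.4(24.2) + 0.051(6700) − 0.1(13) = 74 − 106.48 + 341.7 − 1.3 = 307.92.
∂x/∂Y = +0.051, so E_I = 0.051·(6700/307.92) ≈ 1.110.
E_I > 1: normal good (luxury).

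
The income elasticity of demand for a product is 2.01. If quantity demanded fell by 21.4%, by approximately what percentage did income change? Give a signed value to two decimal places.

%ΔQ ≈ E × %ΔI ⇒ %ΔI = %ΔQ / E = (-21.4%)/(2.01) ≈ -10.65%.

-10.65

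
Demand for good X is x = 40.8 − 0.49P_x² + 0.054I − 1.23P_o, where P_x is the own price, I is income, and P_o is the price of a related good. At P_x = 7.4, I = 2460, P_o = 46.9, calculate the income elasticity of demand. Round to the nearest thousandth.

First evaluate x: 40.8 − 0.49(7.4)² + 0.054(2460) − 1.23(46.9) = 40.8 − 26.8324 + 132.84 − 57.687 = 89.1206.
∂x/∂I = +0.054, so E_I = 0.054·(2460/89.1206) ≈ 1.491.
E_I > 1: normal good (luxury).

1.491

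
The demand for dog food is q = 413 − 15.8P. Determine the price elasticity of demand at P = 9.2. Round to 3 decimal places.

At P = 9.2, q = 267.64.
dq/dP = −15.8.
Point elasticity E = (dq/dP)·(P/q) = -15.8 × 9.2/267.64 ≈ -0.543.
|E| < 1, so demand is inelastic at this price.

-0.543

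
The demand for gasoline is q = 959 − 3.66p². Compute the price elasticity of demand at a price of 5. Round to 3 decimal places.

-0.211

At p = 5, q = 867.5.
dq/dp = −2·3.66·p = −36.6.
Point elasticity E = (dq/dp)·(p/q) = -36.6 × 5/867.5 ≈ -0.211.
|E| < 1, so demand is inelastic at this price.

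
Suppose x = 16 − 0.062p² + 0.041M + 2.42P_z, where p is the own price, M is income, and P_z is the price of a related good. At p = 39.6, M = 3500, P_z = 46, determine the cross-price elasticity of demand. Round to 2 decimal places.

First evaluate x: 16 − 0.062(39.6)² + 0.041(3500) + 2.42(46) = 16 − 97.2259 + 143.5 + 111.32 = 173.5941.
∂x/∂P_z = +2.42, so E_xy = 2.42·(46/173.5941) ≈ 0.64.
E_xy > 0: the goods are substitutes.

0.64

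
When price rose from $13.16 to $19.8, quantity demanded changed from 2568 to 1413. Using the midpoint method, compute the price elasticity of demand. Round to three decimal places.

-1.440

%ΔQ = (1413 − 2568)/[(2568 + 1413)/2] = -1155/1990.5 ≈ -0.5803.
%Δp = (19.8 − 13.16)/[(13.16 + 19.8)/2] = 6.64/16.48 ≈ 0.4029.
Arc elasticity E = %ΔQ/%Δp ≈ -0.5803/0.4029 ≈ -1.440.
|E| > 1: demand is elastic over this range.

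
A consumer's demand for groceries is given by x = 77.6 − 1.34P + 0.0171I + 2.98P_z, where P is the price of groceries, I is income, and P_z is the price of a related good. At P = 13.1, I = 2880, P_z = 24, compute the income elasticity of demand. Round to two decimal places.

0.27

Substituting, x = 77.6 − 1.34(13.1) + 0.0171(2880) + 2.98(24) = 77.6 − 17.554 + 49.248 + 71.52 = 180.814.
∂x/∂I = +0.0171, so E_I = 0.0171·(2880/180.814) ≈ 0.27.
E_I ∈ (0,1): normal good (necessity).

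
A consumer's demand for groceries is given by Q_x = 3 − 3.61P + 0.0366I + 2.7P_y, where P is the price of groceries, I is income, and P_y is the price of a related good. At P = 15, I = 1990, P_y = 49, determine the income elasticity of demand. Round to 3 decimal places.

Substituting, Q_x = 3 − 3.61(15) + 0.0366(1990) + 2.7(49) = 3 − 54.15 + 72.834 + 132.3 = 153.984.
∂Q_x/∂I = +0.0366, so E_I = 0.0366·(1990/153.984) ≈ 0.473.
E_I ∈ (0,1): normal good (necessity).

0.473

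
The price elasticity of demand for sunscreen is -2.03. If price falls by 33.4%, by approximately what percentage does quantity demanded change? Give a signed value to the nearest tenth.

%ΔQ ≈ E × %ΔP = (-2.03) × (-33.4%) ≈ 67.8%.

67.8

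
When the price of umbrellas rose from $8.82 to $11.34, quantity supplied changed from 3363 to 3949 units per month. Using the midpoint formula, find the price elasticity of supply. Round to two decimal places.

0.64

%ΔQ = (3949 − 3363)/[(3363 + 3949)/2] = 586/3656 ≈ 0.1603.
%ΔP = (11.34 − 8.82)/[(8.82 + 11.34)/2] = 2.52/10.08 ≈ 0.2500.
Arc elasticity E = %ΔQ/%ΔP ≈ 0.1603/0.2500 ≈ 0.64.
|E| < 1: supply is inelastic over this range.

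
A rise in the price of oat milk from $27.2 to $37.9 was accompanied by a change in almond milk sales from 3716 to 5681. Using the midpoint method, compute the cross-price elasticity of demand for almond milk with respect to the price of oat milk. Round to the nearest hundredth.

1.27

%ΔQ_x = (5681 − 3716)/[(3716+5681)/2] = 1965/4698.5 ≈ 0.4182.
%ΔP_y = (37.9 − 27.2)/[(27.2+37.9)/2] ≈ 0.3287.
E_xy = 0.4182/0.3287 ≈ 1.27.
E_xy > 0, so almond milk and oat milk are substitutes.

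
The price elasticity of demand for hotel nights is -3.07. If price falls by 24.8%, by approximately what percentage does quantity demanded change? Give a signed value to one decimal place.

%ΔQ ≈ E × %ΔP = (-3.07) × (-24.8%) ≈ 76.1%.

76.1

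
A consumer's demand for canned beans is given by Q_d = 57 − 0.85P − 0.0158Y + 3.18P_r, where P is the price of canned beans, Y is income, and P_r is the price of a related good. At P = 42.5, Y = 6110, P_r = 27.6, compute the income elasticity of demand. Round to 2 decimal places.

Q_d = 57 − 0.85(42.5) − 0.0158(6110) + 3.18(27.6) = 57 − 36.125 − 96.538 + 87.768 = 12.105.
∂Q_d/∂Y = −0.0158, so E_I = -0.0158·(6110/12.105) ≈ -7.98.
E_I < 0: inferior good.

-7.98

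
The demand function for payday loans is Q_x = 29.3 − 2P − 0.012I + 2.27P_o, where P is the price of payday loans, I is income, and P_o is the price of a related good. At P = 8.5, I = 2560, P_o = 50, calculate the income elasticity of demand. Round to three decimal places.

Substituting, Q_x = 29.3 − 2(8.5) − 0.012(2560) + 2.27(50) = 29.3 − 17 − 30.72 + 113.5 = 95.08.
∂Q_x/∂I = −0.012, so E_I = -0.012·(2560/95.08) ≈ -0.323.
E_I < 0: inferior good.

-0.323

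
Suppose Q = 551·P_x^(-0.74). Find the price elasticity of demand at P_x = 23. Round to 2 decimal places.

-0.74

For a Cobb–Douglas (constant-elasticity) form Q = A·P_x^α·…, the elasticity with respect to P_x equals the exponent α at every point.
Here the exponent on P_x is -0.74, so the price elasticity of demand is -0.74.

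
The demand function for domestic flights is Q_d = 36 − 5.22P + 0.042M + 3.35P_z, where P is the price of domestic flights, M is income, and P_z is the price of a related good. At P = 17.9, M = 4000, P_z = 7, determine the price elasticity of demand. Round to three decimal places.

First evaluate Q_d: 36 − 5.22(17.9) + 0.042(4000) + 3.35(7) = 36 − 93.438 + 168 + 23.45 = 134.012.
∂Q_d/∂P = −5.22, so E_p = (−5.22)·(17.9/134.012) ≈ -0.697.
|E_p| < 1: demand is inelastic.

-0.697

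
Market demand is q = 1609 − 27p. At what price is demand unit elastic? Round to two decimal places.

29.80

For linear demand q = a − bp, E = −bp/(a − bp). |E| = 1 ⇒ bp = a − bp ⇒ p = a/(2b).
p = 1609/(2·27) ≈ 29.80.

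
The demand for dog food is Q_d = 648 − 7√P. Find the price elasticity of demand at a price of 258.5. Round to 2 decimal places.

-0.11

At P = 258.5, Q_d = 535.4545.
dQ_d/dP = −7/(2√P) = −7/(2·16.0779).
Point elasticity E = (dQ_d/dP)·(P/Q_d) = -0.2177 × 258.5/535.4545 ≈ -0.11.
|E| < 1, so demand is inelastic at this price.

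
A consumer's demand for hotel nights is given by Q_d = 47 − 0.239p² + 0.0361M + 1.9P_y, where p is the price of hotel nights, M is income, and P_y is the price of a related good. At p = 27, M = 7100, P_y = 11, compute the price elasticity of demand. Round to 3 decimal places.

-2.323

At the given point, Q_d = 47 − 0.239(27)² + 0.0361(7100) + 1.9(11) = 47 − 174.231 + 256.31 + 20.9 = 149.979.
∂Q_d/∂p = −2·0.239·p = -12.906, so E_p = -12.906·(27/149.979) ≈ -2.323.
|E_p| > 1: demand is elastic.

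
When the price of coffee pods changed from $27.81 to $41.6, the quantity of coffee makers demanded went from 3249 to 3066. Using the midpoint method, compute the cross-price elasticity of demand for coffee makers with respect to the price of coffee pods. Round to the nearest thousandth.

%ΔQ_x = (3066 − 3249)/[(3249+3066)/2] = -183/3157.5 ≈ -0.0580.
%ΔP_y = (41.6 − 27.81)/[(27.81+41.6)/2] ≈ 0.3973.
E_xy = -0.0580/0.3973 ≈ -0.146.
E_xy < 0, so coffee makers and coffee pods are complements.

-0.146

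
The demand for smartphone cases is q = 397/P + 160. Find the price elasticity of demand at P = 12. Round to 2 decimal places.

At P = 12, q = 193.0833.
dq/dP = −397/P² = −2.7569.
Point elasticity E = (dq/dP)·(P/q) = -2.7569 × 12/193.0833 ≈ -0.17.
|E| < 1, so demand is inelastic at this price.

-0.17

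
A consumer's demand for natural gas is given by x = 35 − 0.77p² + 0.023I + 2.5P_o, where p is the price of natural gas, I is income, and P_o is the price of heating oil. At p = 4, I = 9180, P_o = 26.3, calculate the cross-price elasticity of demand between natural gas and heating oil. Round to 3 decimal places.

0.219

Substituting, x = 35 − 0.77(4)² + 0.023(9180) + 2.5(26.3) = 35 − 12.32 + 211.14 + 65.75 = 299.57.
∂x/∂P_o = +2.5, so E_xy = 2.5·(26.3/299.57) ≈ 0.219.
E_xy > 0: the goods are substitutes.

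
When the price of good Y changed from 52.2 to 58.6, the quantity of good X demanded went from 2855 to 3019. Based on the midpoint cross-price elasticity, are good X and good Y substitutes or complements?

%ΔQ_x = (3019 − 2855)/[(2855+3019)/2] = 164/2937 ≈ 0.0558.
%ΔP_y = (58.6 − 52.2)/[(52.2+58.6)/2] ≈ 0.1155.
E_xy = 0.0558/0.1155 ≈ 0.483.
E_xy > 0, so the goods are substitutes.

substitutes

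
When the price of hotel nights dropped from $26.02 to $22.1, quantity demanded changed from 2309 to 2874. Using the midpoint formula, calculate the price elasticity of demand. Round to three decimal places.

-1.338

%Δq = (2874 − 2309)/[(2309 + 2874)/2] = 565/2591.5 ≈ 0.2180.
%ΔP = (22.1 − 26.02)/[(26.02 + 22.1)/2] = -3.92/24.06 ≈ -0.1629.
Arc elasticity E = %Δq/%ΔP ≈ 0.2180/-0.1629 ≈ -1.338.
|E| > 1: demand is elastic over this range.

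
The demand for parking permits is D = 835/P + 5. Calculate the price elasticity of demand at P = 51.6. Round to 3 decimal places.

-0.764

At P = 51.6, D = 21.1822.
dD/dP = −835/P² = −0.3136.
Point elasticity E = (dD/dP)·(P/D) = -0.3136 × 51.6/21.1822 ≈ -0.764.
|E| < 1, so demand is inelastic at this price.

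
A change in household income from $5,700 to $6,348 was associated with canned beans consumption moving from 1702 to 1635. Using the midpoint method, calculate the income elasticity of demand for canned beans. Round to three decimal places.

%ΔQ = (1635 − 1702)/[(1702+1635)/2] = -67/1668.5 ≈ -0.0402.
%ΔY = (6,348 − 5,700)/[(5,700+6,348)/2] = 648/6024 ≈ 0.1076.
E_I = %ΔQ/%ΔY ≈ -0.373.
E_I < 0: inferior good.

-0.373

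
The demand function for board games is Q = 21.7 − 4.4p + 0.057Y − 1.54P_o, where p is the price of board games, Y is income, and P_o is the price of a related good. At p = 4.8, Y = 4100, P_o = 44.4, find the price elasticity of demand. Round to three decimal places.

-0.127

Substituting, Q = 21.7 − 4.4(4.8) + 0.057(4100) − 1.54(44.4) = 21.7 − 21.12 + 233.7 − 68.376 = 165.904.
∂Q/∂p = −4.4, so E_p = (−4.4)·(4.8/165.904) ≈ -0.127.
|E_p| < 1: demand is inelastic.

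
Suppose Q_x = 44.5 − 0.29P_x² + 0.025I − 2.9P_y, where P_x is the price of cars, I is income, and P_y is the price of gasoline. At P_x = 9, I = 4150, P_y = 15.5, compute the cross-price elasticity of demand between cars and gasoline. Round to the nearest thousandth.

First evaluate Q_x: 44.5 − 0.29(9)² + 0.025(4150) − 2.9(15.5) = 44.5 − 23.49 + 103.75 − 44.95 = 79.81.
∂Q_x/∂P_y = −2.9, so E_xy = -2.9·(15.5/79.81) ≈ -0.563.
E_xy < 0: the goods are complements.

-0.563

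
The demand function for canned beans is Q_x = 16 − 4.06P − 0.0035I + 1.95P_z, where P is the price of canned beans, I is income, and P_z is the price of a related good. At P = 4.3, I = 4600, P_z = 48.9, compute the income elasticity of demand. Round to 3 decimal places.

-0.207

Q_x = 16 − 4.06(4.3) − 0.0035(4600) + 1.95(48.9) = 16 − 17.458 − 16.1 + 95.355 = 77.797.
∂Q_x/∂I = −0.0035, so E_I = -0.0035·(4600/77.797) ≈ -0.207.
E_I < 0: inferior good.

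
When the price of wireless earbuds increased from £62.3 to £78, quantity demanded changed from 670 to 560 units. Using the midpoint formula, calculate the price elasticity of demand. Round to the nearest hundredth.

-0.80

%Δq = (560 − 670)/[(670 + 560)/2] = -110/615 ≈ -0.1789.
%ΔP = (78 − 62.3)/[(62.3 + 78)/2] = 15.7/70.15 ≈ 0.2238.
Arc elasticity E = %Δq/%ΔP ≈ -0.1789/0.2238 ≈ -0.80.
|E| < 1: demand is inelastic over this range.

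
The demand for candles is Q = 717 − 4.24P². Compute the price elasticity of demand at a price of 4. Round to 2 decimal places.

-0.21

At P = 4, Q = 649.16.
dQ/dP = −2·4.24·P = −33.92.
Point elasticity E = (dQ/dP)·(P/Q) = -33.92 × 4/649.16 ≈ -0.21.
|E| < 1, so demand is inelastic at this price.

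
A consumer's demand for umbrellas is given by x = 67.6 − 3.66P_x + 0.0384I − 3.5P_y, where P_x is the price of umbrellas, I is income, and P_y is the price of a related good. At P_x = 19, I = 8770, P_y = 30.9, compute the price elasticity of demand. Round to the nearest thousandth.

First evaluate x: 67.6 − 3.66(19) + 0.0384(8770) − 3.5(30.9) = 67.6 − 69.54 + 336.768 − 108.15 = 226.678.
∂x/∂P_x = −3.66, so E_p = (−3.66)·(19/226.678) ≈ -0.307.
|E_p| < 1: demand is inelastic.

-0.307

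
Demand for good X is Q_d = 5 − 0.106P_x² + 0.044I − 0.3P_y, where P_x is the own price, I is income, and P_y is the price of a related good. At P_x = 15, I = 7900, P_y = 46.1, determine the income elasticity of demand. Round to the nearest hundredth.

1.10

At the given point, Q_d = 5 − 0.106(15)² + 0.044(7900) − 0.3(46.1) = 5 − 23.85 + 347.6 − 13.83 = 314.92.
∂Q_d/∂I = +0.044, so E_I = 0.044·(7900/314.92) ≈ 1.10.
E_I > 1: normal good (luxury).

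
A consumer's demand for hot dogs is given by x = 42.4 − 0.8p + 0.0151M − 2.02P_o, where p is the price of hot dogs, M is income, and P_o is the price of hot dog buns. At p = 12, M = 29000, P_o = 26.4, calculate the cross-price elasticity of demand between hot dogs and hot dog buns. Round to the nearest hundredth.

Evaluating quantity at (p, M, P_o) gives x = 42.4 − 0.8(12) + 0.0151(29000) − 2.02(26.4) = 42.4 − 9.6 + 437.9 − 53.328 = 417.372.
∂x/∂P_o = −2.02, so E_xy = -2.02·(26.4/417.372) ≈ -0.13.
E_xy < 0: the goods are complements.

-0.13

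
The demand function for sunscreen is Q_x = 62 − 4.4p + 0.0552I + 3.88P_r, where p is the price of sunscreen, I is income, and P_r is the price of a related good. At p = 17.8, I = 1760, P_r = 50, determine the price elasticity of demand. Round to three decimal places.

First evaluate Q_x: 62 − 4.4(17.8) + 0.0552(1760) + 3.88(50) = 62 − 78.32 + 97.152 + 194 = 274.832.
∂Q_x/∂p = −4.4, so E_p = (−4.4)·(17.8/274.832) ≈ -0.285.
|E_p| < 1: demand is inelastic.

-0.285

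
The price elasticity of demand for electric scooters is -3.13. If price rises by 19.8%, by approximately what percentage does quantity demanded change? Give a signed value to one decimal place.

%ΔQ ≈ E × %ΔP = (-3.13) × (19.8%) ≈ -62.0%.

-62.0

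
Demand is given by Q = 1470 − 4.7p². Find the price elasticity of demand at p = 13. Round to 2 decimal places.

-2.35

At p = 13, Q = 675.7.
dQ/dp = −2·4.7·p = −122.2.
Point elasticity E = (dQ/dp)·(p/Q) = -122.2 × 13/675.7 ≈ -2.35.
|E| > 1, so demand is elastic at this price.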